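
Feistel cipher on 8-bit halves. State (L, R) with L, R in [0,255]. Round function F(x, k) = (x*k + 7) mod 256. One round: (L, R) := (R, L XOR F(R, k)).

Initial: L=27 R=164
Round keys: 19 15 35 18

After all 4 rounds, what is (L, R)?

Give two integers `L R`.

Answer: 112 28

Derivation:
Round 1 (k=19): L=164 R=40
Round 2 (k=15): L=40 R=251
Round 3 (k=35): L=251 R=112
Round 4 (k=18): L=112 R=28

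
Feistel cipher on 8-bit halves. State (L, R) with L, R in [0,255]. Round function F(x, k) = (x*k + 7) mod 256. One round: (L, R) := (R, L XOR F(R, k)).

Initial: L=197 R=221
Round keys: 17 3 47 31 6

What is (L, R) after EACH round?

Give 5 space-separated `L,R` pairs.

Round 1 (k=17): L=221 R=113
Round 2 (k=3): L=113 R=135
Round 3 (k=47): L=135 R=161
Round 4 (k=31): L=161 R=1
Round 5 (k=6): L=1 R=172

Answer: 221,113 113,135 135,161 161,1 1,172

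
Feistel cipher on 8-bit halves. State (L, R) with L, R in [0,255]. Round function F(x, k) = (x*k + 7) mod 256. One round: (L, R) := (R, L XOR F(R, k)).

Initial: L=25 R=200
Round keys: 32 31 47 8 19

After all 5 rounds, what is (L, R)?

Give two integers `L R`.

Round 1 (k=32): L=200 R=30
Round 2 (k=31): L=30 R=97
Round 3 (k=47): L=97 R=200
Round 4 (k=8): L=200 R=38
Round 5 (k=19): L=38 R=17

Answer: 38 17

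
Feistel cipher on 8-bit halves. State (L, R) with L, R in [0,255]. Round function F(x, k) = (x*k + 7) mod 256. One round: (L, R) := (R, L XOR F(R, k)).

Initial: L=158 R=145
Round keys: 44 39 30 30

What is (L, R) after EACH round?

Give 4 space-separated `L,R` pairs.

Answer: 145,109 109,51 51,108 108,156

Derivation:
Round 1 (k=44): L=145 R=109
Round 2 (k=39): L=109 R=51
Round 3 (k=30): L=51 R=108
Round 4 (k=30): L=108 R=156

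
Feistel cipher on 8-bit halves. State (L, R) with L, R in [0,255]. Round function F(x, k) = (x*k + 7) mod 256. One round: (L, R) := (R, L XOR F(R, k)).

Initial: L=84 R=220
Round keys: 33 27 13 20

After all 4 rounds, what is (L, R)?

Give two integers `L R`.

Round 1 (k=33): L=220 R=55
Round 2 (k=27): L=55 R=8
Round 3 (k=13): L=8 R=88
Round 4 (k=20): L=88 R=239

Answer: 88 239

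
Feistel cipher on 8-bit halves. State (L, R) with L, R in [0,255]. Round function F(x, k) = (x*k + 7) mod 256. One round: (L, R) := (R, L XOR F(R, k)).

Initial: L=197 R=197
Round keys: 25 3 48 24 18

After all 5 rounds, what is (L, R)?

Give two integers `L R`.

Answer: 88 97

Derivation:
Round 1 (k=25): L=197 R=129
Round 2 (k=3): L=129 R=79
Round 3 (k=48): L=79 R=86
Round 4 (k=24): L=86 R=88
Round 5 (k=18): L=88 R=97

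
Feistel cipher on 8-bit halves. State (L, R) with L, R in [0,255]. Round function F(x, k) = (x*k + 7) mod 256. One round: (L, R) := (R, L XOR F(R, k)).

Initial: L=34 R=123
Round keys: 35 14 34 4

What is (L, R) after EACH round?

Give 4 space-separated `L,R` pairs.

Round 1 (k=35): L=123 R=250
Round 2 (k=14): L=250 R=200
Round 3 (k=34): L=200 R=109
Round 4 (k=4): L=109 R=115

Answer: 123,250 250,200 200,109 109,115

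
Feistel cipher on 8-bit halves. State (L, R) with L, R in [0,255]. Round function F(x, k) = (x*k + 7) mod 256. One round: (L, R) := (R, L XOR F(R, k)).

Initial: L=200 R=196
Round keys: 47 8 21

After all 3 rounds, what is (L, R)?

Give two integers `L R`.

Round 1 (k=47): L=196 R=203
Round 2 (k=8): L=203 R=155
Round 3 (k=21): L=155 R=117

Answer: 155 117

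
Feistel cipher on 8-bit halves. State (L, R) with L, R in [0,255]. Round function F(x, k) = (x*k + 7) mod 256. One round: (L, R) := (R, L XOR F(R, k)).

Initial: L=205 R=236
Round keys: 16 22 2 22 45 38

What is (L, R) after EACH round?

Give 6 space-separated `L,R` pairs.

Round 1 (k=16): L=236 R=10
Round 2 (k=22): L=10 R=15
Round 3 (k=2): L=15 R=47
Round 4 (k=22): L=47 R=30
Round 5 (k=45): L=30 R=98
Round 6 (k=38): L=98 R=141

Answer: 236,10 10,15 15,47 47,30 30,98 98,141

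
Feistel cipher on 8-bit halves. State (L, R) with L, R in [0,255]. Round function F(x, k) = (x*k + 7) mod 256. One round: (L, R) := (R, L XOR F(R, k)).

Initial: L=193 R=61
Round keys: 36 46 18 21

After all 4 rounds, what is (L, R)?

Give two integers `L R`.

Round 1 (k=36): L=61 R=90
Round 2 (k=46): L=90 R=14
Round 3 (k=18): L=14 R=89
Round 4 (k=21): L=89 R=90

Answer: 89 90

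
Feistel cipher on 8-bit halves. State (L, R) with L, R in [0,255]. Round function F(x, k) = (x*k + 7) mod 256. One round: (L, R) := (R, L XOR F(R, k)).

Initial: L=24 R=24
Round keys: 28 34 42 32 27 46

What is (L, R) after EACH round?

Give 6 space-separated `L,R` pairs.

Round 1 (k=28): L=24 R=191
Round 2 (k=34): L=191 R=125
Round 3 (k=42): L=125 R=54
Round 4 (k=32): L=54 R=186
Round 5 (k=27): L=186 R=147
Round 6 (k=46): L=147 R=203

Answer: 24,191 191,125 125,54 54,186 186,147 147,203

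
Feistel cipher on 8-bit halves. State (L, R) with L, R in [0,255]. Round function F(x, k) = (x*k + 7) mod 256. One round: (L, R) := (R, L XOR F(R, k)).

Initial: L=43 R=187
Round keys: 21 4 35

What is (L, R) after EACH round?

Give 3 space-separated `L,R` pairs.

Answer: 187,117 117,96 96,82

Derivation:
Round 1 (k=21): L=187 R=117
Round 2 (k=4): L=117 R=96
Round 3 (k=35): L=96 R=82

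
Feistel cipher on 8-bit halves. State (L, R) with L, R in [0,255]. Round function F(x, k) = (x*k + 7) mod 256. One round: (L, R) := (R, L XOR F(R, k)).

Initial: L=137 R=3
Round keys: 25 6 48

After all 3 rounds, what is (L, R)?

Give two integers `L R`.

Round 1 (k=25): L=3 R=219
Round 2 (k=6): L=219 R=42
Round 3 (k=48): L=42 R=60

Answer: 42 60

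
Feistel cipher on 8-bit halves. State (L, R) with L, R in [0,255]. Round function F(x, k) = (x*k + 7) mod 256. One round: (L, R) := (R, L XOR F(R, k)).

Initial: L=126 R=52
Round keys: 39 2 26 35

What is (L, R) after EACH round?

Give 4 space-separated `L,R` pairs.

Round 1 (k=39): L=52 R=141
Round 2 (k=2): L=141 R=21
Round 3 (k=26): L=21 R=164
Round 4 (k=35): L=164 R=102

Answer: 52,141 141,21 21,164 164,102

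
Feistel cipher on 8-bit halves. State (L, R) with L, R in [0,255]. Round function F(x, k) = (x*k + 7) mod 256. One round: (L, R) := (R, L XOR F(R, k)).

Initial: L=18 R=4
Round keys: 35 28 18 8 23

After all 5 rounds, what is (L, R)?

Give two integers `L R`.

Round 1 (k=35): L=4 R=129
Round 2 (k=28): L=129 R=39
Round 3 (k=18): L=39 R=68
Round 4 (k=8): L=68 R=0
Round 5 (k=23): L=0 R=67

Answer: 0 67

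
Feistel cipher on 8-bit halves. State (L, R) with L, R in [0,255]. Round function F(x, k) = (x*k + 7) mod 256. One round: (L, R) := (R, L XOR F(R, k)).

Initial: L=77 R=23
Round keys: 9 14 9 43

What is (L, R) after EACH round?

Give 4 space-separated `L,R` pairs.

Answer: 23,155 155,150 150,214 214,111

Derivation:
Round 1 (k=9): L=23 R=155
Round 2 (k=14): L=155 R=150
Round 3 (k=9): L=150 R=214
Round 4 (k=43): L=214 R=111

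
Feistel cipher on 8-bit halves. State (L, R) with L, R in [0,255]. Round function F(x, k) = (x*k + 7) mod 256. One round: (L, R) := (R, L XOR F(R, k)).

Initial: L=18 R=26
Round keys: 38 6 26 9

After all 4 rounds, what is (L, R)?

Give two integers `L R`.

Answer: 108 100

Derivation:
Round 1 (k=38): L=26 R=241
Round 2 (k=6): L=241 R=183
Round 3 (k=26): L=183 R=108
Round 4 (k=9): L=108 R=100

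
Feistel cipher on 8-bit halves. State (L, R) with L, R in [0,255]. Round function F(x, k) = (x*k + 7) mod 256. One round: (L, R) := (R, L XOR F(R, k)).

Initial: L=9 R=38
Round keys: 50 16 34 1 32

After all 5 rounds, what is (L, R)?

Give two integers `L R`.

Answer: 219 52

Derivation:
Round 1 (k=50): L=38 R=122
Round 2 (k=16): L=122 R=129
Round 3 (k=34): L=129 R=83
Round 4 (k=1): L=83 R=219
Round 5 (k=32): L=219 R=52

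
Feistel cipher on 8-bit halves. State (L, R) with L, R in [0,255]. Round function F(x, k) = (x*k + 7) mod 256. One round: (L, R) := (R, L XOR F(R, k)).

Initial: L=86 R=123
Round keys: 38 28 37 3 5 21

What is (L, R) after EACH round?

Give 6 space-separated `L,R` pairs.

Round 1 (k=38): L=123 R=31
Round 2 (k=28): L=31 R=16
Round 3 (k=37): L=16 R=72
Round 4 (k=3): L=72 R=207
Round 5 (k=5): L=207 R=90
Round 6 (k=21): L=90 R=166

Answer: 123,31 31,16 16,72 72,207 207,90 90,166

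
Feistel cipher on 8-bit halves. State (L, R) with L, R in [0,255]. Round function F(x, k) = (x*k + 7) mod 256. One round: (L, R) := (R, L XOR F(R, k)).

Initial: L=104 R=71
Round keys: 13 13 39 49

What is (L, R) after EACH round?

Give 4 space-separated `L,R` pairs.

Round 1 (k=13): L=71 R=202
Round 2 (k=13): L=202 R=14
Round 3 (k=39): L=14 R=227
Round 4 (k=49): L=227 R=116

Answer: 71,202 202,14 14,227 227,116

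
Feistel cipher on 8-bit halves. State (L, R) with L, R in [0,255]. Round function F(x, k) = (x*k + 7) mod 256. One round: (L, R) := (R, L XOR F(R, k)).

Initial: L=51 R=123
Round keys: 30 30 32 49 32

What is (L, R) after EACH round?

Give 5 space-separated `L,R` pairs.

Round 1 (k=30): L=123 R=66
Round 2 (k=30): L=66 R=184
Round 3 (k=32): L=184 R=69
Round 4 (k=49): L=69 R=132
Round 5 (k=32): L=132 R=194

Answer: 123,66 66,184 184,69 69,132 132,194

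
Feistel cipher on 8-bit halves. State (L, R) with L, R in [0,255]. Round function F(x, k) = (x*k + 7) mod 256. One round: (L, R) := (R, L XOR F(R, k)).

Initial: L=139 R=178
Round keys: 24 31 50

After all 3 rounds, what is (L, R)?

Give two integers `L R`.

Answer: 249 149

Derivation:
Round 1 (k=24): L=178 R=60
Round 2 (k=31): L=60 R=249
Round 3 (k=50): L=249 R=149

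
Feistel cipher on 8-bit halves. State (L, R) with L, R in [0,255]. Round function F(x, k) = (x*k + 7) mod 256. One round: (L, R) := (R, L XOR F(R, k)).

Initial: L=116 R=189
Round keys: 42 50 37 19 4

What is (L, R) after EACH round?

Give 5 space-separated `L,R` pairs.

Answer: 189,125 125,204 204,254 254,45 45,69

Derivation:
Round 1 (k=42): L=189 R=125
Round 2 (k=50): L=125 R=204
Round 3 (k=37): L=204 R=254
Round 4 (k=19): L=254 R=45
Round 5 (k=4): L=45 R=69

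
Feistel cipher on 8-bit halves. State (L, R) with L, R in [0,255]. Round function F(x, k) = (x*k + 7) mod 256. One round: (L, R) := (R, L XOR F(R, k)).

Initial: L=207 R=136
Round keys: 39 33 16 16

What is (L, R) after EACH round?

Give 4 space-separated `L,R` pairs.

Round 1 (k=39): L=136 R=112
Round 2 (k=33): L=112 R=255
Round 3 (k=16): L=255 R=135
Round 4 (k=16): L=135 R=136

Answer: 136,112 112,255 255,135 135,136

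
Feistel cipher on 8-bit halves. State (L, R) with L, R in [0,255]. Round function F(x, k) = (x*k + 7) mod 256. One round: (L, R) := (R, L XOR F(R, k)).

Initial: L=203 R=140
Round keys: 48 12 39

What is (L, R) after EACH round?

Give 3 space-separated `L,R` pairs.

Answer: 140,140 140,27 27,168

Derivation:
Round 1 (k=48): L=140 R=140
Round 2 (k=12): L=140 R=27
Round 3 (k=39): L=27 R=168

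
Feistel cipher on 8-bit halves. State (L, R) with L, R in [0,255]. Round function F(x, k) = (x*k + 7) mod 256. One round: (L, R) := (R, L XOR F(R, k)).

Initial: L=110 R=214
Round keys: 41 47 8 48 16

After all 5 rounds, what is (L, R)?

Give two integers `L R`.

Round 1 (k=41): L=214 R=35
Round 2 (k=47): L=35 R=162
Round 3 (k=8): L=162 R=52
Round 4 (k=48): L=52 R=101
Round 5 (k=16): L=101 R=99

Answer: 101 99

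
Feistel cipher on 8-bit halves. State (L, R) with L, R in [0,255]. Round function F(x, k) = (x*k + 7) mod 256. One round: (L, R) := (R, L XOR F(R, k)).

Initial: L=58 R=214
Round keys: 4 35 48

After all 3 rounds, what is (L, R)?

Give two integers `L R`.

Round 1 (k=4): L=214 R=101
Round 2 (k=35): L=101 R=0
Round 3 (k=48): L=0 R=98

Answer: 0 98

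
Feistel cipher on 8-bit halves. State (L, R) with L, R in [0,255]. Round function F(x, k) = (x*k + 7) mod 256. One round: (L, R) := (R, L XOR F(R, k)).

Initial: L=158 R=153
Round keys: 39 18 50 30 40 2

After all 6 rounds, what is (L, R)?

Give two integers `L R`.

Answer: 212 112

Derivation:
Round 1 (k=39): L=153 R=200
Round 2 (k=18): L=200 R=142
Round 3 (k=50): L=142 R=11
Round 4 (k=30): L=11 R=223
Round 5 (k=40): L=223 R=212
Round 6 (k=2): L=212 R=112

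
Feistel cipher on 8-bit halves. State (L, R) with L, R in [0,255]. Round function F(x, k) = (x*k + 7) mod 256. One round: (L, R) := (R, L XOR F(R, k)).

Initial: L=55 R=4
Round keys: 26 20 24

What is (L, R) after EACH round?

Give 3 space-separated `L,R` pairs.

Round 1 (k=26): L=4 R=88
Round 2 (k=20): L=88 R=227
Round 3 (k=24): L=227 R=23

Answer: 4,88 88,227 227,23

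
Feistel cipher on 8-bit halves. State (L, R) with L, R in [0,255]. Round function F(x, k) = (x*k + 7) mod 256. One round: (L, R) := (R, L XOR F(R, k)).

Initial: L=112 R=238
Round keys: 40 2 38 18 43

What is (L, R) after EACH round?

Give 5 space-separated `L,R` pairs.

Answer: 238,71 71,123 123,14 14,120 120,33

Derivation:
Round 1 (k=40): L=238 R=71
Round 2 (k=2): L=71 R=123
Round 3 (k=38): L=123 R=14
Round 4 (k=18): L=14 R=120
Round 5 (k=43): L=120 R=33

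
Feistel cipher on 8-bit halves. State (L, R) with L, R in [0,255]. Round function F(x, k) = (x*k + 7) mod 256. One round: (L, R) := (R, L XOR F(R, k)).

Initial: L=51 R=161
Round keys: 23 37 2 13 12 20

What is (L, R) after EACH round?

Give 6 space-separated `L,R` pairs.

Round 1 (k=23): L=161 R=77
Round 2 (k=37): L=77 R=137
Round 3 (k=2): L=137 R=84
Round 4 (k=13): L=84 R=194
Round 5 (k=12): L=194 R=75
Round 6 (k=20): L=75 R=33

Answer: 161,77 77,137 137,84 84,194 194,75 75,33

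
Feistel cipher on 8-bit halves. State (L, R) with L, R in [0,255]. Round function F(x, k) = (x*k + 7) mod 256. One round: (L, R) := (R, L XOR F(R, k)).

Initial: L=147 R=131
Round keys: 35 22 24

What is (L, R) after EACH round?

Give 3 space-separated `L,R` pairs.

Round 1 (k=35): L=131 R=99
Round 2 (k=22): L=99 R=10
Round 3 (k=24): L=10 R=148

Answer: 131,99 99,10 10,148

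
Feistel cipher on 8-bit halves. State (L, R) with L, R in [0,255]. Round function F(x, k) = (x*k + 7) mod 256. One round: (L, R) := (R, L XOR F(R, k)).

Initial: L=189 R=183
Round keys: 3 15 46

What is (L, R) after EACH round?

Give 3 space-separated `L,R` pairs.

Round 1 (k=3): L=183 R=145
Round 2 (k=15): L=145 R=49
Round 3 (k=46): L=49 R=68

Answer: 183,145 145,49 49,68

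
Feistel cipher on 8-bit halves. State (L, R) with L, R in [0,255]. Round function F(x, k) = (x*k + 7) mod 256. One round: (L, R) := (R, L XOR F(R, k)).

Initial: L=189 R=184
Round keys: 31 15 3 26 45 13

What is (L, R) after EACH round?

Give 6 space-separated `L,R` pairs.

Round 1 (k=31): L=184 R=242
Round 2 (k=15): L=242 R=141
Round 3 (k=3): L=141 R=92
Round 4 (k=26): L=92 R=210
Round 5 (k=45): L=210 R=173
Round 6 (k=13): L=173 R=2

Answer: 184,242 242,141 141,92 92,210 210,173 173,2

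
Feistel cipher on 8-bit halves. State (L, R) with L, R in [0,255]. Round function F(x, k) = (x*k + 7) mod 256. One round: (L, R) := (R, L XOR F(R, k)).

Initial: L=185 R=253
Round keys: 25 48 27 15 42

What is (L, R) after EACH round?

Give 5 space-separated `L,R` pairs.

Answer: 253,5 5,10 10,16 16,253 253,153

Derivation:
Round 1 (k=25): L=253 R=5
Round 2 (k=48): L=5 R=10
Round 3 (k=27): L=10 R=16
Round 4 (k=15): L=16 R=253
Round 5 (k=42): L=253 R=153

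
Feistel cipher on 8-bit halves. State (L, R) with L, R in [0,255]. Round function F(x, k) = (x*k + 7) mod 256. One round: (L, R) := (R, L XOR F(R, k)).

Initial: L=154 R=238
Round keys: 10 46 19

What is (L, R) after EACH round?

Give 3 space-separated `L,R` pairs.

Round 1 (k=10): L=238 R=201
Round 2 (k=46): L=201 R=203
Round 3 (k=19): L=203 R=209

Answer: 238,201 201,203 203,209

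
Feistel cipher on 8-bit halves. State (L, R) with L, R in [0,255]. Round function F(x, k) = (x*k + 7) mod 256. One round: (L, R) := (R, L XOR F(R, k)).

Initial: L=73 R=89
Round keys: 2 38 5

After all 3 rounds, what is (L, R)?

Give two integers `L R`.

Round 1 (k=2): L=89 R=240
Round 2 (k=38): L=240 R=254
Round 3 (k=5): L=254 R=13

Answer: 254 13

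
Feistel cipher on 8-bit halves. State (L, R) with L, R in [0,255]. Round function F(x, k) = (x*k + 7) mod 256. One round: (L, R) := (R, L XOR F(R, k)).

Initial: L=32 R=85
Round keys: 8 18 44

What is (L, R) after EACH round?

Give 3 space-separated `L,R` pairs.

Round 1 (k=8): L=85 R=143
Round 2 (k=18): L=143 R=64
Round 3 (k=44): L=64 R=136

Answer: 85,143 143,64 64,136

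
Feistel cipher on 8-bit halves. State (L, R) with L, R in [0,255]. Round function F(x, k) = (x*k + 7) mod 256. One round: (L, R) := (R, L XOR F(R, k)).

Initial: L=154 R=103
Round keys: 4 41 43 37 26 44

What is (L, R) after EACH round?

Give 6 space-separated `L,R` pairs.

Answer: 103,57 57,79 79,117 117,191 191,24 24,152

Derivation:
Round 1 (k=4): L=103 R=57
Round 2 (k=41): L=57 R=79
Round 3 (k=43): L=79 R=117
Round 4 (k=37): L=117 R=191
Round 5 (k=26): L=191 R=24
Round 6 (k=44): L=24 R=152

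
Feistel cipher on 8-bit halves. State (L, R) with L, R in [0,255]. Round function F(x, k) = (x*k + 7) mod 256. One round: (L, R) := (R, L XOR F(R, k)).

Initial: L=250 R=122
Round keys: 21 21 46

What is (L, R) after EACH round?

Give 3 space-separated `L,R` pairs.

Round 1 (k=21): L=122 R=243
Round 2 (k=21): L=243 R=140
Round 3 (k=46): L=140 R=220

Answer: 122,243 243,140 140,220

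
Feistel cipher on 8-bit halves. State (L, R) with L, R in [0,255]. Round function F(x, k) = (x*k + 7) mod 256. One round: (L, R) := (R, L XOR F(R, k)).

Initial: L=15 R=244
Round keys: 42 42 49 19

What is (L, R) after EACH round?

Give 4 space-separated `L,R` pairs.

Answer: 244,0 0,243 243,138 138,182

Derivation:
Round 1 (k=42): L=244 R=0
Round 2 (k=42): L=0 R=243
Round 3 (k=49): L=243 R=138
Round 4 (k=19): L=138 R=182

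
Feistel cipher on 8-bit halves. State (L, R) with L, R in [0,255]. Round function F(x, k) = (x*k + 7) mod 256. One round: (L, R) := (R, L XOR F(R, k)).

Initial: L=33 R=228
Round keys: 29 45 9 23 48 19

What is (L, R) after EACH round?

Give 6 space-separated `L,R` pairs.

Round 1 (k=29): L=228 R=250
Round 2 (k=45): L=250 R=29
Round 3 (k=9): L=29 R=246
Round 4 (k=23): L=246 R=60
Round 5 (k=48): L=60 R=177
Round 6 (k=19): L=177 R=22

Answer: 228,250 250,29 29,246 246,60 60,177 177,22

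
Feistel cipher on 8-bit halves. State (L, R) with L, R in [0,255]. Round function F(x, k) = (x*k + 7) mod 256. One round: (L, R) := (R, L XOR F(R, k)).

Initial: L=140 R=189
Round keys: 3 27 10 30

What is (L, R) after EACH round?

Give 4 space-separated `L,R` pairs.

Answer: 189,178 178,112 112,213 213,141

Derivation:
Round 1 (k=3): L=189 R=178
Round 2 (k=27): L=178 R=112
Round 3 (k=10): L=112 R=213
Round 4 (k=30): L=213 R=141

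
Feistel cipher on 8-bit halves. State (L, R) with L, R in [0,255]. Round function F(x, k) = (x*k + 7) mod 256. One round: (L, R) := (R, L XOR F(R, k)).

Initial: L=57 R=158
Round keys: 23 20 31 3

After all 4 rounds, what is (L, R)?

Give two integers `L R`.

Answer: 142 40

Derivation:
Round 1 (k=23): L=158 R=0
Round 2 (k=20): L=0 R=153
Round 3 (k=31): L=153 R=142
Round 4 (k=3): L=142 R=40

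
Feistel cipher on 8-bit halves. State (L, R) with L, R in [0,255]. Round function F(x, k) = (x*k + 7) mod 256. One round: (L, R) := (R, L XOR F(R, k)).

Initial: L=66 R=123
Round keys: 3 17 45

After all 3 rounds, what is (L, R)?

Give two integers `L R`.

Answer: 154 35

Derivation:
Round 1 (k=3): L=123 R=58
Round 2 (k=17): L=58 R=154
Round 3 (k=45): L=154 R=35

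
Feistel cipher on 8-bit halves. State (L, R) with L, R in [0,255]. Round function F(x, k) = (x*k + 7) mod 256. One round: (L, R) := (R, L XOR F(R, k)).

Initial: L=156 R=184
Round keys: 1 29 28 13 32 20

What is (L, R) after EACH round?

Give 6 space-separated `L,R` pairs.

Answer: 184,35 35,70 70,140 140,101 101,43 43,6

Derivation:
Round 1 (k=1): L=184 R=35
Round 2 (k=29): L=35 R=70
Round 3 (k=28): L=70 R=140
Round 4 (k=13): L=140 R=101
Round 5 (k=32): L=101 R=43
Round 6 (k=20): L=43 R=6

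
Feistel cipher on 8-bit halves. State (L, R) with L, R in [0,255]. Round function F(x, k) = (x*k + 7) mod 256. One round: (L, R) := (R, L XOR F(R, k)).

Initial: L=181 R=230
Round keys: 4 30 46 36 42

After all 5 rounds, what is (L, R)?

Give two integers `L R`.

Round 1 (k=4): L=230 R=42
Round 2 (k=30): L=42 R=21
Round 3 (k=46): L=21 R=231
Round 4 (k=36): L=231 R=150
Round 5 (k=42): L=150 R=68

Answer: 150 68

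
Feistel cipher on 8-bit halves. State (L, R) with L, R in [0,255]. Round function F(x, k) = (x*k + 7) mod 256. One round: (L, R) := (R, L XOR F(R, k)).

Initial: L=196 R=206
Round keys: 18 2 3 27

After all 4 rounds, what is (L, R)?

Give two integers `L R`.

Round 1 (k=18): L=206 R=71
Round 2 (k=2): L=71 R=91
Round 3 (k=3): L=91 R=95
Round 4 (k=27): L=95 R=87

Answer: 95 87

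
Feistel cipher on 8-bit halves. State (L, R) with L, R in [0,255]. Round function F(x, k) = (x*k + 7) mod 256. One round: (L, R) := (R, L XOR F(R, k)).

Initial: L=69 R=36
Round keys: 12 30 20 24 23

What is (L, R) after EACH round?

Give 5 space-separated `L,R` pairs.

Round 1 (k=12): L=36 R=242
Round 2 (k=30): L=242 R=71
Round 3 (k=20): L=71 R=97
Round 4 (k=24): L=97 R=88
Round 5 (k=23): L=88 R=142

Answer: 36,242 242,71 71,97 97,88 88,142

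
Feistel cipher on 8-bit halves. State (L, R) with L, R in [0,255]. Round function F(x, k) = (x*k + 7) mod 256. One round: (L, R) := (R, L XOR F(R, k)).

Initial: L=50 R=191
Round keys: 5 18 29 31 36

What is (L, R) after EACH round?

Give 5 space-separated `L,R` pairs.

Answer: 191,240 240,88 88,15 15,128 128,8

Derivation:
Round 1 (k=5): L=191 R=240
Round 2 (k=18): L=240 R=88
Round 3 (k=29): L=88 R=15
Round 4 (k=31): L=15 R=128
Round 5 (k=36): L=128 R=8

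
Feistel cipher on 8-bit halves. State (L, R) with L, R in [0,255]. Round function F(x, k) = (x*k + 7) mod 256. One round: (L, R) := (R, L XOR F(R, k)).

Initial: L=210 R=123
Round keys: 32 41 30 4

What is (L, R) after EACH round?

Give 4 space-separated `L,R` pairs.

Round 1 (k=32): L=123 R=181
Round 2 (k=41): L=181 R=127
Round 3 (k=30): L=127 R=92
Round 4 (k=4): L=92 R=8

Answer: 123,181 181,127 127,92 92,8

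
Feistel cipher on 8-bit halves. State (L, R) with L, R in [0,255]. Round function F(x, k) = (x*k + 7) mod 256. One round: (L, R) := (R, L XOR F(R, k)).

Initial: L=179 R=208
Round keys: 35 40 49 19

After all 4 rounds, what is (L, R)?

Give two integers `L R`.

Round 1 (k=35): L=208 R=196
Round 2 (k=40): L=196 R=119
Round 3 (k=49): L=119 R=10
Round 4 (k=19): L=10 R=178

Answer: 10 178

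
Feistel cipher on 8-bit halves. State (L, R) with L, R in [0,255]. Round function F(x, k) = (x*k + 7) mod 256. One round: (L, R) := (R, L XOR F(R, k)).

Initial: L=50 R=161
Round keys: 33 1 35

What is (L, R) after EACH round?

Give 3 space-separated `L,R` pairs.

Answer: 161,250 250,160 160,29

Derivation:
Round 1 (k=33): L=161 R=250
Round 2 (k=1): L=250 R=160
Round 3 (k=35): L=160 R=29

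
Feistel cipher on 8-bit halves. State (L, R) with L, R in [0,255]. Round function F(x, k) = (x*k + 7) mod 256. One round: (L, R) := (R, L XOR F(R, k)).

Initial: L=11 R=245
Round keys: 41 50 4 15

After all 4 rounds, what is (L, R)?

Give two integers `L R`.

Round 1 (k=41): L=245 R=79
Round 2 (k=50): L=79 R=128
Round 3 (k=4): L=128 R=72
Round 4 (k=15): L=72 R=191

Answer: 72 191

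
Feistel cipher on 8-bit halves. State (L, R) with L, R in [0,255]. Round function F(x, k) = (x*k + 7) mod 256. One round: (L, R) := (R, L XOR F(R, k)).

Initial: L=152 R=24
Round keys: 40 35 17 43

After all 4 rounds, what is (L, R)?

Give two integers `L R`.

Answer: 188 135

Derivation:
Round 1 (k=40): L=24 R=95
Round 2 (k=35): L=95 R=28
Round 3 (k=17): L=28 R=188
Round 4 (k=43): L=188 R=135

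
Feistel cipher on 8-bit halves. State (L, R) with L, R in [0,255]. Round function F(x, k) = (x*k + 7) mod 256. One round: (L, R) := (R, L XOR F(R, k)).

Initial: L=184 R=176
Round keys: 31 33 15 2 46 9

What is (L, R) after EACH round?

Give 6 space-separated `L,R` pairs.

Round 1 (k=31): L=176 R=239
Round 2 (k=33): L=239 R=102
Round 3 (k=15): L=102 R=238
Round 4 (k=2): L=238 R=133
Round 5 (k=46): L=133 R=3
Round 6 (k=9): L=3 R=167

Answer: 176,239 239,102 102,238 238,133 133,3 3,167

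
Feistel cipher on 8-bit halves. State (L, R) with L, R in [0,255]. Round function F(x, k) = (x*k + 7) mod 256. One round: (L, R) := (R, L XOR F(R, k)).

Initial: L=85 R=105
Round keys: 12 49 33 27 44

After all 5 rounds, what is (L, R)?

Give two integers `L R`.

Answer: 66 210

Derivation:
Round 1 (k=12): L=105 R=166
Round 2 (k=49): L=166 R=164
Round 3 (k=33): L=164 R=141
Round 4 (k=27): L=141 R=66
Round 5 (k=44): L=66 R=210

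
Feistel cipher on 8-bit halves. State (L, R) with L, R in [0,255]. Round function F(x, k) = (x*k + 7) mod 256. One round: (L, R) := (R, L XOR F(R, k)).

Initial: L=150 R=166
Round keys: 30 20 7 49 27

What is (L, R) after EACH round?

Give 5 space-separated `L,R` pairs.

Round 1 (k=30): L=166 R=237
Round 2 (k=20): L=237 R=45
Round 3 (k=7): L=45 R=175
Round 4 (k=49): L=175 R=171
Round 5 (k=27): L=171 R=191

Answer: 166,237 237,45 45,175 175,171 171,191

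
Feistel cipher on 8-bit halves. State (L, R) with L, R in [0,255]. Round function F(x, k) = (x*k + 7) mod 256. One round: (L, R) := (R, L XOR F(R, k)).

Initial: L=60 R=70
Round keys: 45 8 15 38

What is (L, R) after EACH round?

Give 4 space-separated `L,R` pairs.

Round 1 (k=45): L=70 R=105
Round 2 (k=8): L=105 R=9
Round 3 (k=15): L=9 R=231
Round 4 (k=38): L=231 R=88

Answer: 70,105 105,9 9,231 231,88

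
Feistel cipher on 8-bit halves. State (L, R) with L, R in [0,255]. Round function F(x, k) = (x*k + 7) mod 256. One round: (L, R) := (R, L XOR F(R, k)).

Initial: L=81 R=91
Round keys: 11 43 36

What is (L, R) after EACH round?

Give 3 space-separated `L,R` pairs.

Round 1 (k=11): L=91 R=161
Round 2 (k=43): L=161 R=73
Round 3 (k=36): L=73 R=234

Answer: 91,161 161,73 73,234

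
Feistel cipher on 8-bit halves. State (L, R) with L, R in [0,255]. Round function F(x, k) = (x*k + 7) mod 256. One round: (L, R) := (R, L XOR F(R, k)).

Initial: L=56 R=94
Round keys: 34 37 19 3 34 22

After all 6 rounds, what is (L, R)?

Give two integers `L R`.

Answer: 145 198

Derivation:
Round 1 (k=34): L=94 R=187
Round 2 (k=37): L=187 R=80
Round 3 (k=19): L=80 R=76
Round 4 (k=3): L=76 R=187
Round 5 (k=34): L=187 R=145
Round 6 (k=22): L=145 R=198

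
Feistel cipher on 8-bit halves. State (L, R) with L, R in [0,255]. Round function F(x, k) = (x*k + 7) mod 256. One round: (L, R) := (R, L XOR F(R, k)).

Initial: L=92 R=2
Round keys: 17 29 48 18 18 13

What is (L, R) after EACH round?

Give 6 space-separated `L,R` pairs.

Answer: 2,117 117,74 74,146 146,1 1,139 139,23

Derivation:
Round 1 (k=17): L=2 R=117
Round 2 (k=29): L=117 R=74
Round 3 (k=48): L=74 R=146
Round 4 (k=18): L=146 R=1
Round 5 (k=18): L=1 R=139
Round 6 (k=13): L=139 R=23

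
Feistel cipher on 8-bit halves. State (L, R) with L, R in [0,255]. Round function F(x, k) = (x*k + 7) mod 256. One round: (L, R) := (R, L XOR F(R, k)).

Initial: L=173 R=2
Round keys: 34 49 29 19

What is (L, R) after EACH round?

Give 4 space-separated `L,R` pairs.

Answer: 2,230 230,15 15,92 92,212

Derivation:
Round 1 (k=34): L=2 R=230
Round 2 (k=49): L=230 R=15
Round 3 (k=29): L=15 R=92
Round 4 (k=19): L=92 R=212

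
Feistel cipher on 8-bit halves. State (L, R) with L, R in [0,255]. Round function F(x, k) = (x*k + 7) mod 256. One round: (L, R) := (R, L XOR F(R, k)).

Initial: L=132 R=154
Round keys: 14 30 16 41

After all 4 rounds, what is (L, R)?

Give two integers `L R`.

Round 1 (k=14): L=154 R=247
Round 2 (k=30): L=247 R=99
Round 3 (k=16): L=99 R=192
Round 4 (k=41): L=192 R=164

Answer: 192 164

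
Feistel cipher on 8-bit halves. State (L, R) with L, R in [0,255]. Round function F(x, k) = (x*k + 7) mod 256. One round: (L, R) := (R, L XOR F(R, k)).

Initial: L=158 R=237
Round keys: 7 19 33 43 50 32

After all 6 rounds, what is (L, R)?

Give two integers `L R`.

Answer: 46 35

Derivation:
Round 1 (k=7): L=237 R=28
Round 2 (k=19): L=28 R=246
Round 3 (k=33): L=246 R=161
Round 4 (k=43): L=161 R=228
Round 5 (k=50): L=228 R=46
Round 6 (k=32): L=46 R=35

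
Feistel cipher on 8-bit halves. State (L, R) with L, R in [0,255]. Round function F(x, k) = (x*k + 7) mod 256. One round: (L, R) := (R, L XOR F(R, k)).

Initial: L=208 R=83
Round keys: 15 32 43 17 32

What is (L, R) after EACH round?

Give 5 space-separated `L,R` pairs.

Round 1 (k=15): L=83 R=52
Round 2 (k=32): L=52 R=212
Round 3 (k=43): L=212 R=151
Round 4 (k=17): L=151 R=218
Round 5 (k=32): L=218 R=208

Answer: 83,52 52,212 212,151 151,218 218,208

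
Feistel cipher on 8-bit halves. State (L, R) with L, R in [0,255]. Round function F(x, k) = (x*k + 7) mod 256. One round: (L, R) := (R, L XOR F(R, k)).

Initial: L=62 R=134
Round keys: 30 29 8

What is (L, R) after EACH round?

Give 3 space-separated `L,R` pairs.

Answer: 134,133 133,158 158,114

Derivation:
Round 1 (k=30): L=134 R=133
Round 2 (k=29): L=133 R=158
Round 3 (k=8): L=158 R=114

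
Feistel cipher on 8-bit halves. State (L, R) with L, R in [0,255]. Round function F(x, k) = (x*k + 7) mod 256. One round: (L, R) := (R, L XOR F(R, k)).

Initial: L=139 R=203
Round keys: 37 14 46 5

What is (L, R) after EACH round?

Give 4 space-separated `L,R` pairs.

Answer: 203,213 213,102 102,142 142,171

Derivation:
Round 1 (k=37): L=203 R=213
Round 2 (k=14): L=213 R=102
Round 3 (k=46): L=102 R=142
Round 4 (k=5): L=142 R=171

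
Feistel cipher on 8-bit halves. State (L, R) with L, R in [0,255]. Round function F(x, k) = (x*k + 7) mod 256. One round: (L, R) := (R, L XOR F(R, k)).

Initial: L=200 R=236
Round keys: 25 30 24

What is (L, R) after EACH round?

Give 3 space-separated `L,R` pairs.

Round 1 (k=25): L=236 R=219
Round 2 (k=30): L=219 R=93
Round 3 (k=24): L=93 R=100

Answer: 236,219 219,93 93,100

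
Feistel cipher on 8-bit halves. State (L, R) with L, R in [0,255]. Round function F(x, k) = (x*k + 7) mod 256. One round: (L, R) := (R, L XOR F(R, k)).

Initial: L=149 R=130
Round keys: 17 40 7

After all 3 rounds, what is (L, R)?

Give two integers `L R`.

Answer: 229 118

Derivation:
Round 1 (k=17): L=130 R=60
Round 2 (k=40): L=60 R=229
Round 3 (k=7): L=229 R=118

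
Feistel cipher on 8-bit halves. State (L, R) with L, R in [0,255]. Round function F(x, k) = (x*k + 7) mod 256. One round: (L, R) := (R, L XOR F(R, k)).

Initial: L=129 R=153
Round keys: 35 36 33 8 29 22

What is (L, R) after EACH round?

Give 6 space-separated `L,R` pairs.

Round 1 (k=35): L=153 R=115
Round 2 (k=36): L=115 R=170
Round 3 (k=33): L=170 R=130
Round 4 (k=8): L=130 R=189
Round 5 (k=29): L=189 R=242
Round 6 (k=22): L=242 R=110

Answer: 153,115 115,170 170,130 130,189 189,242 242,110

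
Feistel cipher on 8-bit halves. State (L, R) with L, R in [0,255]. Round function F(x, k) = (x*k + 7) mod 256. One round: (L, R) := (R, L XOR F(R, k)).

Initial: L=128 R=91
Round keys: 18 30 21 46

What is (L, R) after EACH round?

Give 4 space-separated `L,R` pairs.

Round 1 (k=18): L=91 R=237
Round 2 (k=30): L=237 R=150
Round 3 (k=21): L=150 R=184
Round 4 (k=46): L=184 R=129

Answer: 91,237 237,150 150,184 184,129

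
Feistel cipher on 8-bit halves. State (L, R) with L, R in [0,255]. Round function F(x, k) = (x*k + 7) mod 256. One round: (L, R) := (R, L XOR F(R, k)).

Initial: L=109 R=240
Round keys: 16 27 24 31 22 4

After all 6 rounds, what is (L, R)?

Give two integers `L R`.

Answer: 148 0

Derivation:
Round 1 (k=16): L=240 R=106
Round 2 (k=27): L=106 R=197
Round 3 (k=24): L=197 R=21
Round 4 (k=31): L=21 R=87
Round 5 (k=22): L=87 R=148
Round 6 (k=4): L=148 R=0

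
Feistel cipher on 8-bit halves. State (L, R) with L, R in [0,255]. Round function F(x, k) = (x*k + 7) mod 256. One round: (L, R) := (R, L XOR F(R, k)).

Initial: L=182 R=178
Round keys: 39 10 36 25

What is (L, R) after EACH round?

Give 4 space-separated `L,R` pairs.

Answer: 178,147 147,119 119,80 80,160

Derivation:
Round 1 (k=39): L=178 R=147
Round 2 (k=10): L=147 R=119
Round 3 (k=36): L=119 R=80
Round 4 (k=25): L=80 R=160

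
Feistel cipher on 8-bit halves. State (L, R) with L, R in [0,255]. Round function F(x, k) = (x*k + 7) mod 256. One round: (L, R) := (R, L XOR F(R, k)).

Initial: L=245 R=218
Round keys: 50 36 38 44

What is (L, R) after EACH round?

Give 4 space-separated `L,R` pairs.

Answer: 218,110 110,165 165,235 235,206

Derivation:
Round 1 (k=50): L=218 R=110
Round 2 (k=36): L=110 R=165
Round 3 (k=38): L=165 R=235
Round 4 (k=44): L=235 R=206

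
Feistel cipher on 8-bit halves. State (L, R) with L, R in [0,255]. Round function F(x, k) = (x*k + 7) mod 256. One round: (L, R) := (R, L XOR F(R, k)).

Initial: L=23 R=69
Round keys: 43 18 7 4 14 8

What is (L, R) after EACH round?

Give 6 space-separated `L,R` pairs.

Answer: 69,137 137,236 236,242 242,35 35,3 3,60

Derivation:
Round 1 (k=43): L=69 R=137
Round 2 (k=18): L=137 R=236
Round 3 (k=7): L=236 R=242
Round 4 (k=4): L=242 R=35
Round 5 (k=14): L=35 R=3
Round 6 (k=8): L=3 R=60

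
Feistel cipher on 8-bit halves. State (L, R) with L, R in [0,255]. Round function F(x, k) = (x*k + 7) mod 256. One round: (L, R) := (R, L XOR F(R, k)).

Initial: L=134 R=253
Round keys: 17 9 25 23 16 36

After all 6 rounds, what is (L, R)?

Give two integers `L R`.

Answer: 142 221

Derivation:
Round 1 (k=17): L=253 R=82
Round 2 (k=9): L=82 R=20
Round 3 (k=25): L=20 R=169
Round 4 (k=23): L=169 R=34
Round 5 (k=16): L=34 R=142
Round 6 (k=36): L=142 R=221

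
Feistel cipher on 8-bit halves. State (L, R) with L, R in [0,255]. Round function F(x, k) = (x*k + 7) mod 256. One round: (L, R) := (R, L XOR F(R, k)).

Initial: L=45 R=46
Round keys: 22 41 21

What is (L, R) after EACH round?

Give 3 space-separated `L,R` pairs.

Answer: 46,214 214,99 99,240

Derivation:
Round 1 (k=22): L=46 R=214
Round 2 (k=41): L=214 R=99
Round 3 (k=21): L=99 R=240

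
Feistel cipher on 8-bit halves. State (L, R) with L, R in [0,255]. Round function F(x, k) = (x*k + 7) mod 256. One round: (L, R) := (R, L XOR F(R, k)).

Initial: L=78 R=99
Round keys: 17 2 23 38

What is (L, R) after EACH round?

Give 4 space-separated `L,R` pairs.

Round 1 (k=17): L=99 R=212
Round 2 (k=2): L=212 R=204
Round 3 (k=23): L=204 R=143
Round 4 (k=38): L=143 R=141

Answer: 99,212 212,204 204,143 143,141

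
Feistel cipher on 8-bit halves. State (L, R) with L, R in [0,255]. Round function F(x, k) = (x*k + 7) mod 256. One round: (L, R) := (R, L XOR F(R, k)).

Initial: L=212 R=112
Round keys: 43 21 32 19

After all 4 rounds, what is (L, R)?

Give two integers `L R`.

Round 1 (k=43): L=112 R=3
Round 2 (k=21): L=3 R=54
Round 3 (k=32): L=54 R=196
Round 4 (k=19): L=196 R=165

Answer: 196 165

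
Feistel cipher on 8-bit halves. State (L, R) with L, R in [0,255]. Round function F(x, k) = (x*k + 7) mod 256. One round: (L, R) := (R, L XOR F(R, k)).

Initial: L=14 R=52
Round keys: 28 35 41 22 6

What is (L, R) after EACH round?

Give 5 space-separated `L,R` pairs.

Round 1 (k=28): L=52 R=185
Round 2 (k=35): L=185 R=102
Round 3 (k=41): L=102 R=228
Round 4 (k=22): L=228 R=249
Round 5 (k=6): L=249 R=57

Answer: 52,185 185,102 102,228 228,249 249,57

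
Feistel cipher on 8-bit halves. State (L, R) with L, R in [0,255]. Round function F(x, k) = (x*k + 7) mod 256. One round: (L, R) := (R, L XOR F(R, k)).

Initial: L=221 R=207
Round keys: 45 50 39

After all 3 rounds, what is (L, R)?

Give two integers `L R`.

Round 1 (k=45): L=207 R=183
Round 2 (k=50): L=183 R=10
Round 3 (k=39): L=10 R=58

Answer: 10 58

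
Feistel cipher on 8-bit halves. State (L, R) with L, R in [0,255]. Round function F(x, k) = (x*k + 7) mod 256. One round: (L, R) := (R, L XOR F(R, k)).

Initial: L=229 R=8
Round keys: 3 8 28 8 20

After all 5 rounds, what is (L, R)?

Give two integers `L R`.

Answer: 80 214

Derivation:
Round 1 (k=3): L=8 R=250
Round 2 (k=8): L=250 R=223
Round 3 (k=28): L=223 R=145
Round 4 (k=8): L=145 R=80
Round 5 (k=20): L=80 R=214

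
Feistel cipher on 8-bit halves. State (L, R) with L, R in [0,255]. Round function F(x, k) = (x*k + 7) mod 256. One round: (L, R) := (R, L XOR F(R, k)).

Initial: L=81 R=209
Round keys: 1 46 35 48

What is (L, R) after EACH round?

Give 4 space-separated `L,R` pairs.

Round 1 (k=1): L=209 R=137
Round 2 (k=46): L=137 R=116
Round 3 (k=35): L=116 R=106
Round 4 (k=48): L=106 R=147

Answer: 209,137 137,116 116,106 106,147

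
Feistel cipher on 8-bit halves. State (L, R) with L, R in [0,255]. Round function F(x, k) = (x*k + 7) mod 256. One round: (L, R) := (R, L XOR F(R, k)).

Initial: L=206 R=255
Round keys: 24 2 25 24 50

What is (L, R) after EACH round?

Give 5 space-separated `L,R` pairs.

Round 1 (k=24): L=255 R=33
Round 2 (k=2): L=33 R=182
Round 3 (k=25): L=182 R=236
Round 4 (k=24): L=236 R=145
Round 5 (k=50): L=145 R=181

Answer: 255,33 33,182 182,236 236,145 145,181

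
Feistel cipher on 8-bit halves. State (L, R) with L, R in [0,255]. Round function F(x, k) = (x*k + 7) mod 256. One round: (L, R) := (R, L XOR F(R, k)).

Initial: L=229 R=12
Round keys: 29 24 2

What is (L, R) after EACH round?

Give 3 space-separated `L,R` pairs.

Answer: 12,134 134,155 155,187

Derivation:
Round 1 (k=29): L=12 R=134
Round 2 (k=24): L=134 R=155
Round 3 (k=2): L=155 R=187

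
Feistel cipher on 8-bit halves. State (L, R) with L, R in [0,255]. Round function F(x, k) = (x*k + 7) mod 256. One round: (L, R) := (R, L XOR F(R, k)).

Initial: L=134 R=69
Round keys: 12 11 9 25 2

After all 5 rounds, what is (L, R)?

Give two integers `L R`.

Answer: 245 46

Derivation:
Round 1 (k=12): L=69 R=197
Round 2 (k=11): L=197 R=59
Round 3 (k=9): L=59 R=223
Round 4 (k=25): L=223 R=245
Round 5 (k=2): L=245 R=46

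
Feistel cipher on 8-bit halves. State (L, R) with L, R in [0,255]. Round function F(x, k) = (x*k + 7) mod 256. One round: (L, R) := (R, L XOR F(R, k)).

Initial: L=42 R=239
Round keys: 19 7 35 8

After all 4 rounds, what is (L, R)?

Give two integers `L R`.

Round 1 (k=19): L=239 R=238
Round 2 (k=7): L=238 R=102
Round 3 (k=35): L=102 R=23
Round 4 (k=8): L=23 R=217

Answer: 23 217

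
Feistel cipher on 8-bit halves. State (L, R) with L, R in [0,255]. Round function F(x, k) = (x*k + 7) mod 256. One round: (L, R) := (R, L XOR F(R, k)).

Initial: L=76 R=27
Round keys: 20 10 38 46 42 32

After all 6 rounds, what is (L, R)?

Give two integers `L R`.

Round 1 (k=20): L=27 R=111
Round 2 (k=10): L=111 R=70
Round 3 (k=38): L=70 R=4
Round 4 (k=46): L=4 R=249
Round 5 (k=42): L=249 R=229
Round 6 (k=32): L=229 R=94

Answer: 229 94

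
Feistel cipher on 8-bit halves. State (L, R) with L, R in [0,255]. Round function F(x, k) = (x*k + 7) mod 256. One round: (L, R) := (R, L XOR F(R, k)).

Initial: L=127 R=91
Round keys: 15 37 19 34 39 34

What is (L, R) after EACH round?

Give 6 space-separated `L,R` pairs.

Answer: 91,35 35,77 77,157 157,172 172,166 166,191

Derivation:
Round 1 (k=15): L=91 R=35
Round 2 (k=37): L=35 R=77
Round 3 (k=19): L=77 R=157
Round 4 (k=34): L=157 R=172
Round 5 (k=39): L=172 R=166
Round 6 (k=34): L=166 R=191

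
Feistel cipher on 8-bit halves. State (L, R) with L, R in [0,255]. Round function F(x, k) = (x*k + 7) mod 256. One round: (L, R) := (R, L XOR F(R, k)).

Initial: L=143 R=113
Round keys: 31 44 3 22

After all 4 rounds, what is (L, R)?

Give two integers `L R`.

Answer: 212 157

Derivation:
Round 1 (k=31): L=113 R=57
Round 2 (k=44): L=57 R=162
Round 3 (k=3): L=162 R=212
Round 4 (k=22): L=212 R=157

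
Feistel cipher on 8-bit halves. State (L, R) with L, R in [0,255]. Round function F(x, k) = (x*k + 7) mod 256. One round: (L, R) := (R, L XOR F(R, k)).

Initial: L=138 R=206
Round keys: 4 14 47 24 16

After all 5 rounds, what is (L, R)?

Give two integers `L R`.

Answer: 60 6

Derivation:
Round 1 (k=4): L=206 R=181
Round 2 (k=14): L=181 R=35
Round 3 (k=47): L=35 R=193
Round 4 (k=24): L=193 R=60
Round 5 (k=16): L=60 R=6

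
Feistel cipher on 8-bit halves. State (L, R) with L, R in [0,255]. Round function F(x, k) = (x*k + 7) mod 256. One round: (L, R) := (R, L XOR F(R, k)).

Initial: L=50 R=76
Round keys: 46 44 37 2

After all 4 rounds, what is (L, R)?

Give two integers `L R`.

Round 1 (k=46): L=76 R=157
Round 2 (k=44): L=157 R=79
Round 3 (k=37): L=79 R=239
Round 4 (k=2): L=239 R=170

Answer: 239 170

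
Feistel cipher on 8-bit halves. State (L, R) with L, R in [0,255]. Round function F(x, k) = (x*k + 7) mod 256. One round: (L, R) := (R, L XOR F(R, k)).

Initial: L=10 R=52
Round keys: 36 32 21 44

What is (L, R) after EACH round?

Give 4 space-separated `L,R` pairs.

Round 1 (k=36): L=52 R=93
Round 2 (k=32): L=93 R=147
Round 3 (k=21): L=147 R=75
Round 4 (k=44): L=75 R=120

Answer: 52,93 93,147 147,75 75,120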